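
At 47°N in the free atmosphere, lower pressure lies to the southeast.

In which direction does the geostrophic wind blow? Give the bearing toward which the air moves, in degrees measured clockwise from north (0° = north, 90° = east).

The pressure-gradient force points toward the southeast (bearing 135°).
Geostrophic balance: in the Northern Hemisphere the Coriolis force deflects motion to the right, so the geostrophic wind blows 90° to the right of the pressure-gradient force (low pressure on the left).
Rotating 135° by 90° clockwise gives 225° — the wind blows toward the southwest.

225°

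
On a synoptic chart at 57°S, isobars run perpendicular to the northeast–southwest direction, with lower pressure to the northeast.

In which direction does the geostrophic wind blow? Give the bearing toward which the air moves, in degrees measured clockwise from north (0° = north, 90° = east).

The pressure-gradient force points toward the northeast (bearing 045°).
Geostrophic balance: in the Southern Hemisphere the Coriolis force deflects motion to the left, so the geostrophic wind blows 90° to the left of the pressure-gradient force (low pressure on the right).
Rotating 045° by 90° counterclockwise gives 315° — the wind blows toward the northwest.

315°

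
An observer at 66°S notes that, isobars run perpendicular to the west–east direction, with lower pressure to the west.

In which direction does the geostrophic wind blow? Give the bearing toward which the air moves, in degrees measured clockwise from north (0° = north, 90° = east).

The pressure-gradient force points toward the west (bearing 270°).
Geostrophic balance: in the Southern Hemisphere the Coriolis force deflects motion to the left, so the geostrophic wind blows 90° to the left of the pressure-gradient force (low pressure on the right).
Rotating 270° by 90° counterclockwise gives 180° — the wind blows toward the south.

180°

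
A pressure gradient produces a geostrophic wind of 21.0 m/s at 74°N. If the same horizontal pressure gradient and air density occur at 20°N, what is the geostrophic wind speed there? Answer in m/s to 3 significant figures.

59.0 m/s

With the same pressure gradient and density, V_g ∝ 1/f ∝ 1/sin φ.
V₂ = V₁ · sin φ₁ / sin φ₂ = 21.0 × sin 74° / sin 20°
V₂ = 21.0 × 0.9613/0.3420 = 59.0 m/s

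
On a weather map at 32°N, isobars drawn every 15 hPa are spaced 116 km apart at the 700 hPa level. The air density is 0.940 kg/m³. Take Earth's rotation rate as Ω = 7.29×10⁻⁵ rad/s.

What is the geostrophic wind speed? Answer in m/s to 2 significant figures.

180 m/s

Coriolis parameter at 32°N:
f = 2Ω sin φ = 2 × 7.29×10⁻⁵ × sin 32° = 7.73×10⁻⁵ s⁻¹
Pressure gradient: |∂P/∂n| = 1500 Pa / 116000 m = 1.29×10⁻² Pa/m
Geostrophic balance (pressure-gradient force = Coriolis force):
V_g = (1/(fρ)) |∂P/∂n| = 1.29×10⁻² / (7.73×10⁻⁵ × 0.940) = 178 m/s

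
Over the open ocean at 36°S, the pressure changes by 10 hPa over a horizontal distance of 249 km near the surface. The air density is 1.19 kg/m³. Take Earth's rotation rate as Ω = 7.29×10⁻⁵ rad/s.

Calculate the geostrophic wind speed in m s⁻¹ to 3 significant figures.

39.4 m s⁻¹

Coriolis parameter at 36°S:
f = 2Ω sin φ = 2 × 7.29×10⁻⁵ × sin 36° = 8.57×10⁻⁵ s⁻¹
Pressure gradient: |∂P/∂n| = 1000 Pa / 249000 m = 4.02×10⁻³ Pa/m
Geostrophic balance (pressure-gradient force = Coriolis force):
V_g = (1/(fρ)) |∂P/∂n| = 4.02×10⁻³ / (8.57×10⁻⁵ × 1.19) = 39.4 m/s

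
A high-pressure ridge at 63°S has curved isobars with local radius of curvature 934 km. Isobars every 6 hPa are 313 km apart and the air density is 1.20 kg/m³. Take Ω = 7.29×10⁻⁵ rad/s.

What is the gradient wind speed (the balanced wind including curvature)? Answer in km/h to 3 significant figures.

50.0 km/h

Coriolis parameter at 63°S:
f = 2Ω sin φ = 2 × 7.29×10⁻⁵ × sin 63° = 1.30×10⁻⁴ s⁻¹
Pressure gradient: |∂P/∂n| = 600 Pa / 313000 m = 1.92×10⁻³ Pa/m
Geostrophic speed: V_g = |∂P/∂n|/(fρ) = 1.92×10⁻³/(1.30×10⁻⁴ × 1.20) = 12.3 m/s
Around a high, pressure-gradient force acts outward with centrifugal, so Coriolis balances both:
fV = (1/ρ)|∂P/∂n| + V²/R  →  V² − fR·V + fR·V_g = 0
With fR = 1.30×10⁻⁴ × 934×10³ m = 121 m/s:
V = [fR − √((fR)² − 4 fR V_g)]/2 = [121 − √(121² − 4×121×12.3)]/2 = 13.9 m/s
Supergeostrophic (V > V_g = 12.3 m/s), as expected around a high.
Converting: 13.9 m/s × 3.6 = 50.0 km/h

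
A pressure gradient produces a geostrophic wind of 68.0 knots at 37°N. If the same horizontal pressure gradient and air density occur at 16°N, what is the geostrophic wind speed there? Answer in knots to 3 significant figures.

148 knots

With the same pressure gradient and density, V_g ∝ 1/f ∝ 1/sin φ.
V₂ = V₁ · sin φ₁ / sin φ₂ = 68.0 × sin 37° / sin 16°
V₂ = 68.0 × 0.6018/0.2756 = 148 knots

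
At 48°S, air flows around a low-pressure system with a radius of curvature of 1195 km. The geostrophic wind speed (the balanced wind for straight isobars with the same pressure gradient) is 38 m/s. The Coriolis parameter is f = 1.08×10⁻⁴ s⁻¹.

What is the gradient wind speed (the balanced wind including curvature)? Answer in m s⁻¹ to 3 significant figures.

30.7 m s⁻¹

Around a low, centrifugal force acts outward with Coriolis, so pressure-gradient force balances both:
(1/ρ)|∂P/∂n| = fV + V²/R  →  V² + fR·V − fR·V_g = 0
With fR = 1.08×10⁻⁴ × 1195×10³ m = 129 m/s:
V = [−fR + √((fR)² + 4 fR V_g)]/2 = [−129 + √(129² + 4×129×38)]/2 = 30.7 m/s
Subgeostrophic (V < V_g = 38 m/s), as expected around a low.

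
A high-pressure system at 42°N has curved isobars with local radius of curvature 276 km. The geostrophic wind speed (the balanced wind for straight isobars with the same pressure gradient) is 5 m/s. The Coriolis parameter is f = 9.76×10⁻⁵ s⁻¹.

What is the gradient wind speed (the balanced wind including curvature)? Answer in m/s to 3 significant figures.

6.63 m/s

Around a high, pressure-gradient force acts outward with centrifugal, so Coriolis balances both:
fV = (1/ρ)|∂P/∂n| + V²/R  →  V² − fR·V + fR·V_g = 0
With fR = 9.76×10⁻⁵ × 276×10³ m = 26.9 m/s:
V = [fR − √((fR)² − 4 fR V_g)]/2 = [26.9 − √(26.9² − 4×26.9×5)]/2 = 6.63 m/s
Supergeostrophic (V > V_g = 5 m/s), as expected around a high.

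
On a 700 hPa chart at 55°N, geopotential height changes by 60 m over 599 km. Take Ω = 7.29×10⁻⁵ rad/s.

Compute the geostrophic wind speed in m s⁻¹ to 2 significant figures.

8.2 m s⁻¹

Coriolis parameter at 55°N:
f = 2Ω sin φ = 2 × 7.29×10⁻⁵ × sin 55° = 1.19×10⁻⁴ s⁻¹
Height gradient: |∂Z/∂n| = 60 m / 599000 m = 1.00×10⁻⁴
On a pressure surface, geostrophic balance gives V_g = (g/f)|∂Z/∂n|:
V_g = 9.81 × 1.00×10⁻⁴ / 1.19×10⁻⁴ = 8.23 m/s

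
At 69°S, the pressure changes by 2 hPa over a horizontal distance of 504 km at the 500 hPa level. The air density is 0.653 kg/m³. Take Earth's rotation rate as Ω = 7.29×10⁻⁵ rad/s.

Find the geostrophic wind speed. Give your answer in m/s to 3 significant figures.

4.46 m/s

Coriolis parameter at 69°S:
f = 2Ω sin φ = 2 × 7.29×10⁻⁵ × sin 69° = 1.36×10⁻⁴ s⁻¹
Pressure gradient: |∂P/∂n| = 200 Pa / 504000 m = 3.97×10⁻⁴ Pa/m
Geostrophic balance (pressure-gradient force = Coriolis force):
V_g = (1/(fρ)) |∂P/∂n| = 3.97×10⁻⁴ / (1.36×10⁻⁴ × 0.653) = 4.46 m/s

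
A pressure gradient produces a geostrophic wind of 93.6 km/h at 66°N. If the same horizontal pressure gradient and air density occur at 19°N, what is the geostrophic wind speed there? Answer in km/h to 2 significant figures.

With the same pressure gradient and density, V_g ∝ 1/f ∝ 1/sin φ.
V₂ = V₁ · sin φ₁ / sin φ₂ = 93.6 × sin 66° / sin 19°
V₂ = 93.6 × 0.9135/0.3256 = 260 km/h

260 km/h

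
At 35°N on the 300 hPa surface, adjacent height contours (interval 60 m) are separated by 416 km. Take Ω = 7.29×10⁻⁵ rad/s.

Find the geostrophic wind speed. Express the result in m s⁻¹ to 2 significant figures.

Coriolis parameter at 35°N:
f = 2Ω sin φ = 2 × 7.29×10⁻⁵ × sin 35° = 8.36×10⁻⁵ s⁻¹
Height gradient: |∂Z/∂n| = 60 m / 416000 m = 1.44×10⁻⁴
On a pressure surface, geostrophic balance gives V_g = (g/f)|∂Z/∂n|:
V_g = 9.81 × 1.44×10⁻⁴ / 8.36×10⁻⁵ = 16.9 m/s

17 m s⁻¹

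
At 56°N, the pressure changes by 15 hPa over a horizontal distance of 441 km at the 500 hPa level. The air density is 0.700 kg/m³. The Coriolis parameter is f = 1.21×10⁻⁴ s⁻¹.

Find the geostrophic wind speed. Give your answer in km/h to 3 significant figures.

145 km/h

Pressure gradient: |∂P/∂n| = 1500 Pa / 441000 m = 3.40×10⁻³ Pa/m
Geostrophic balance (pressure-gradient force = Coriolis force):
V_g = (1/(fρ)) |∂P/∂n| = 3.40×10⁻³ / (1.21×10⁻⁴ × 0.700) = 40.2 m/s
Converting: 40.2 m/s × 3.6 = 145 km/h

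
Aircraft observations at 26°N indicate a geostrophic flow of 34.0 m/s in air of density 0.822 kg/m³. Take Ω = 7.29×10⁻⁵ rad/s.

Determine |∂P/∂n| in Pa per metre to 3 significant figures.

Coriolis parameter at 26°N:
f = 2Ω sin φ = 2 × 7.29×10⁻⁵ × sin 26° = 6.39×10⁻⁵ s⁻¹
Geostrophic balance rearranged: |∂P/∂n| = f ρ V_g
|∂P/∂n| = 6.39×10⁻⁵ × 0.822 × 34.0 = 1.79×10⁻³ Pa/m

1.79×10⁻³ Pa/m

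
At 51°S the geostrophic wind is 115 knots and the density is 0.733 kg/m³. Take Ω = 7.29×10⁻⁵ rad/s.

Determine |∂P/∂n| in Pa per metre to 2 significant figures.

4.9×10⁻³ Pa/m

Coriolis parameter at 51°S:
f = 2Ω sin φ = 2 × 7.29×10⁻⁵ × sin 51° = 1.13×10⁻⁴ s⁻¹
Wind speed in SI: 115 knots = 59.2 m/s
Geostrophic balance rearranged: |∂P/∂n| = f ρ V_g
|∂P/∂n| = 1.13×10⁻⁴ × 0.733 × 59.2 = 4.91×10⁻³ Pa/m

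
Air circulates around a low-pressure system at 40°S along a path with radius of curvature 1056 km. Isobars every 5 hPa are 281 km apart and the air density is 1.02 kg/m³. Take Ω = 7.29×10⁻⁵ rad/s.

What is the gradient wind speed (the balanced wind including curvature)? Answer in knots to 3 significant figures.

31.1 knots

Coriolis parameter at 40°S:
f = 2Ω sin φ = 2 × 7.29×10⁻⁵ × sin 40° = 9.37×10⁻⁵ s⁻¹
Pressure gradient: |∂P/∂n| = 500 Pa / 281000 m = 1.78×10⁻³ Pa/m
Geostrophic speed: V_g = |∂P/∂n|/(fρ) = 1.78×10⁻³/(9.37×10⁻⁵ × 1.02) = 18.6 m/s
Around a low, centrifugal force acts outward with Coriolis, so pressure-gradient force balances both:
(1/ρ)|∂P/∂n| = fV + V²/R  →  V² + fR·V − fR·V_g = 0
With fR = 9.37×10⁻⁵ × 1056×10³ m = 99.0 m/s:
V = [−fR + √((fR)² + 4 fR V_g)]/2 = [−99.0 + √(99.0² + 4×99.0×18.6)]/2 = 16 m/s
Subgeostrophic (V < V_g = 18.6 m/s), as expected around a low.
Converting: 16 m/s × 1.944 = 31.1 knots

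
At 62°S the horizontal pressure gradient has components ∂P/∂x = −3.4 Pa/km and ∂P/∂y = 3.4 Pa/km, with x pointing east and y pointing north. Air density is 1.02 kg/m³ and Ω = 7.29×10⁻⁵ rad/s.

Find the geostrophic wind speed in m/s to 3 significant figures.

36.6 m/s

Coriolis parameter at 62°S:
f = 2Ω sin φ = 2 × 7.29×10⁻⁵ × sin 62° = 1.29×10⁻⁴ s⁻¹
In the Southern Hemisphere f is negative: f = −1.29×10⁻⁴ s⁻¹.
Component geostrophic relations (x east, y north):
u_g = −(1/(fρ)) ∂P/∂y,  v_g = (1/(fρ)) ∂P/∂x
u_g = −(3.4×10⁻³)/(−1.29×10⁻⁴ × 1.02) = 25.9 m/s;  v_g = (−3.4×10⁻³)/(−1.29×10⁻⁴ × 1.02) = 25.9 m/s
|V_g| = √(u_g² + v_g²) = 36.6 m/s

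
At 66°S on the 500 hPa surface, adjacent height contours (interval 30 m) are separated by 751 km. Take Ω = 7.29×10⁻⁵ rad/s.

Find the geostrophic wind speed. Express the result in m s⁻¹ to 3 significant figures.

2.94 m s⁻¹

Coriolis parameter at 66°S:
f = 2Ω sin φ = 2 × 7.29×10⁻⁵ × sin 66° = 1.33×10⁻⁴ s⁻¹
Height gradient: |∂Z/∂n| = 30 m / 751000 m = 3.99×10⁻⁵
On a pressure surface, geostrophic balance gives V_g = (g/f)|∂Z/∂n|:
V_g = 9.81 × 3.99×10⁻⁵ / 1.33×10⁻⁴ = 2.94 m/s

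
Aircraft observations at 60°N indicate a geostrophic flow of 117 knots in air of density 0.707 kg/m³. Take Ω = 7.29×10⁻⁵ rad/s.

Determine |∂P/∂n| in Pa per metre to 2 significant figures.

5.4×10⁻³ Pa/m

Coriolis parameter at 60°N:
f = 2Ω sin φ = 2 × 7.29×10⁻⁵ × sin 60° = 1.26×10⁻⁴ s⁻¹
Wind speed in SI: 117 knots = 60.2 m/s
Geostrophic balance rearranged: |∂P/∂n| = f ρ V_g
|∂P/∂n| = 1.26×10⁻⁴ × 0.707 × 60.2 = 5.37×10⁻³ Pa/m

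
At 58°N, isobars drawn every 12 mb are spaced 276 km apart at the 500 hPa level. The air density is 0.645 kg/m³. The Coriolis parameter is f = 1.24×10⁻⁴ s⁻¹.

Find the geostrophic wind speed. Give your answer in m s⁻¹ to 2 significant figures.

54 m s⁻¹

Pressure gradient: |∂P/∂n| = 1200 Pa / 276000 m = 4.35×10⁻³ Pa/m
Geostrophic balance (pressure-gradient force = Coriolis force):
V_g = (1/(fρ)) |∂P/∂n| = 4.35×10⁻³ / (1.24×10⁻⁴ × 0.645) = 54.4 m/s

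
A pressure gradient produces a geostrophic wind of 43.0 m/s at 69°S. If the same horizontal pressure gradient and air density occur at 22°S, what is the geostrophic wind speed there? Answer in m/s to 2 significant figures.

110 m/s

With the same pressure gradient and density, V_g ∝ 1/f ∝ 1/sin φ.
V₂ = V₁ · sin φ₁ / sin φ₂ = 43.0 × sin 69° / sin 22°
V₂ = 43.0 × 0.9336/0.3746 = 110 m/s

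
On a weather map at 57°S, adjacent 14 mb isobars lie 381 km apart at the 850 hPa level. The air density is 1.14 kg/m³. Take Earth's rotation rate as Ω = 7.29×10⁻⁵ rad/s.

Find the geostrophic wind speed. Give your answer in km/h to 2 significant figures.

95 km/h

Coriolis parameter at 57°S:
f = 2Ω sin φ = 2 × 7.29×10⁻⁵ × sin 57° = 1.22×10⁻⁴ s⁻¹
Pressure gradient: |∂P/∂n| = 1400 Pa / 381000 m = 3.67×10⁻³ Pa/m
Geostrophic balance (pressure-gradient force = Coriolis force):
V_g = (1/(fρ)) |∂P/∂n| = 3.67×10⁻³ / (1.22×10⁻⁴ × 1.14) = 26.4 m/s
Converting: 26.4 m/s × 3.6 = 95 km/h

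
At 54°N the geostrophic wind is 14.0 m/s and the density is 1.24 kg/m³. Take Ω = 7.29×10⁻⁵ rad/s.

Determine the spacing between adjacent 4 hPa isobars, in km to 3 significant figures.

195 km

Coriolis parameter at 54°N:
f = 2Ω sin φ = 2 × 7.29×10⁻⁵ × sin 54° = 1.18×10⁻⁴ s⁻¹
Geostrophic balance rearranged: |∂P/∂n| = f ρ V_g
|∂P/∂n| = 1.18×10⁻⁴ × 1.24 × 14.0 = 2.05×10⁻³ Pa/m
Isobar spacing: Δn = ΔP/|∂P/∂n| = 400 Pa / 2.05×10⁻³ Pa/m = 195342 m ≈ 195 km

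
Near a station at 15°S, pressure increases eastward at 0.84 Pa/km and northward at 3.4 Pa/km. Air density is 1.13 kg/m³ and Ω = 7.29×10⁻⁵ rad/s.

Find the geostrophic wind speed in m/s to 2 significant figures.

Coriolis parameter at 15°S:
f = 2Ω sin φ = 2 × 7.29×10⁻⁵ × sin 15° = 3.77×10⁻⁵ s⁻¹
In the Southern Hemisphere f is negative: f = −3.77×10⁻⁵ s⁻¹.
Component geostrophic relations (x east, y north):
u_g = −(1/(fρ)) ∂P/∂y,  v_g = (1/(fρ)) ∂P/∂x
u_g = −(3.4×10⁻³)/(−3.77×10⁻⁵ × 1.13) = 79.7 m/s;  v_g = (0.84×10⁻³)/(−3.77×10⁻⁵ × 1.13) = −19.7 m/s
|V_g| = √(u_g² + v_g²) = 82.1 m/s

82 m/s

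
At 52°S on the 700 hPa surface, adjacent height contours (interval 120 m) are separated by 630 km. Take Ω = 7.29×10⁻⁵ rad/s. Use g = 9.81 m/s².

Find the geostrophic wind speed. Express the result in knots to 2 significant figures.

32 knots

Coriolis parameter at 52°S:
f = 2Ω sin φ = 2 × 7.29×10⁻⁵ × sin 52° = 1.15×10⁻⁴ s⁻¹
Height gradient: |∂Z/∂n| = 120 m / 630000 m = 1.90×10⁻⁴
On a pressure surface, geostrophic balance gives V_g = (g/f)|∂Z/∂n|:
V_g = 9.81 × 1.90×10⁻⁴ / 1.15×10⁻⁴ = 16.3 m/s
Converting: 16.3 m/s × 1.944 = 32 knots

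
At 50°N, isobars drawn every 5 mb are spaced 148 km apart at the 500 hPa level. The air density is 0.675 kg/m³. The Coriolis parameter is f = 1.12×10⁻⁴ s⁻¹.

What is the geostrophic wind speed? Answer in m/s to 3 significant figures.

Pressure gradient: |∂P/∂n| = 500 Pa / 148000 m = 3.38×10⁻³ Pa/m
Geostrophic balance (pressure-gradient force = Coriolis force):
V_g = (1/(fρ)) |∂P/∂n| = 3.38×10⁻³ / (1.12×10⁻⁴ × 0.675) = 44.7 m/s

44.7 m/s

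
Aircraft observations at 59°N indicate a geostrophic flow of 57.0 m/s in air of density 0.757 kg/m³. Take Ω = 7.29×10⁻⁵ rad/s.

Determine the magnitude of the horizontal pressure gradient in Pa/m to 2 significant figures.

Coriolis parameter at 59°N:
f = 2Ω sin φ = 2 × 7.29×10⁻⁵ × sin 59° = 1.25×10⁻⁴ s⁻¹
Geostrophic balance rearranged: |∂P/∂n| = f ρ V_g
|∂P/∂n| = 1.25×10⁻⁴ × 0.757 × 57.0 = 5.39×10⁻³ Pa/m

5.4×10⁻³ Pa/m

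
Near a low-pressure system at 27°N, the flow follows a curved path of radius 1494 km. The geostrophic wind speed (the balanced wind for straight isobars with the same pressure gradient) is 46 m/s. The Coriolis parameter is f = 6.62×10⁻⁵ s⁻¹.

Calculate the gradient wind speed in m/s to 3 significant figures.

Around a low, centrifugal force acts outward with Coriolis, so pressure-gradient force balances both:
(1/ρ)|∂P/∂n| = fV + V²/R  →  V² + fR·V − fR·V_g = 0
With fR = 6.62×10⁻⁵ × 1494×10³ m = 98.9 m/s:
V = [−fR + √((fR)² + 4 fR V_g)]/2 = [−98.9 + √(98.9² + 4×98.9×46)]/2 = 34.2 m/s
Subgeostrophic (V < V_g = 46 m/s), as expected around a low.

34.2 m/s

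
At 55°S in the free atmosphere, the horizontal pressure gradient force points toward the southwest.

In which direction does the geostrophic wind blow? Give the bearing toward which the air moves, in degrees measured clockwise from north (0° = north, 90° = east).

The pressure-gradient force points toward the southwest (bearing 225°).
Geostrophic balance: in the Southern Hemisphere the Coriolis force deflects motion to the left, so the geostrophic wind blows 90° to the left of the pressure-gradient force (low pressure on the right).
Rotating 225° by 90° counterclockwise gives 135° — the wind blows toward the southeast.

135°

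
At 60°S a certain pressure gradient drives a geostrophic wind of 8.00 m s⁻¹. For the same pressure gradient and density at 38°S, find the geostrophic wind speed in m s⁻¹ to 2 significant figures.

11 m s⁻¹

With the same pressure gradient and density, V_g ∝ 1/f ∝ 1/sin φ.
V₂ = V₁ · sin φ₁ / sin φ₂ = 8.00 × sin 60° / sin 38°
V₂ = 8.00 × 0.8660/0.6157 = 11 m s⁻¹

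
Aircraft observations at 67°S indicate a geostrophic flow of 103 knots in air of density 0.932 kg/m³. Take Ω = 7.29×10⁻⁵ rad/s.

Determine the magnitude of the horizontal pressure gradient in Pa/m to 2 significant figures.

6.6×10⁻³ Pa/m

Coriolis parameter at 67°S:
f = 2Ω sin φ = 2 × 7.29×10⁻⁵ × sin 67° = 1.34×10⁻⁴ s⁻¹
Wind speed in SI: 103 knots = 53.0 m/s
Geostrophic balance rearranged: |∂P/∂n| = f ρ V_g
|∂P/∂n| = 1.34×10⁻⁴ × 0.932 × 53.0 = 6.63×10⁻³ Pa/m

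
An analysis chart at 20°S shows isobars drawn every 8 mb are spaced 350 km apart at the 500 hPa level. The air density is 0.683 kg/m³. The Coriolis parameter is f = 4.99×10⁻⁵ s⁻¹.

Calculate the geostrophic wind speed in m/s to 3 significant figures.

67.1 m/s

Pressure gradient: |∂P/∂n| = 800 Pa / 350000 m = 2.29×10⁻³ Pa/m
Geostrophic balance (pressure-gradient force = Coriolis force):
V_g = (1/(fρ)) |∂P/∂n| = 2.29×10⁻³ / (4.99×10⁻⁵ × 0.683) = 67.1 m/s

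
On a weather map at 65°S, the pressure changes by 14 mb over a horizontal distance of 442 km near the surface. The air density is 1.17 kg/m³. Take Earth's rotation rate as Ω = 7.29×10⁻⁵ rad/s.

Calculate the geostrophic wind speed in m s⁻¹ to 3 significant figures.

20.5 m s⁻¹

Coriolis parameter at 65°S:
f = 2Ω sin φ = 2 × 7.29×10⁻⁵ × sin 65° = 1.32×10⁻⁴ s⁻¹
Pressure gradient: |∂P/∂n| = 1400 Pa / 442000 m = 3.17×10⁻³ Pa/m
Geostrophic balance (pressure-gradient force = Coriolis force):
V_g = (1/(fρ)) |∂P/∂n| = 3.17×10⁻³ / (1.32×10⁻⁴ × 1.17) = 20.5 m/s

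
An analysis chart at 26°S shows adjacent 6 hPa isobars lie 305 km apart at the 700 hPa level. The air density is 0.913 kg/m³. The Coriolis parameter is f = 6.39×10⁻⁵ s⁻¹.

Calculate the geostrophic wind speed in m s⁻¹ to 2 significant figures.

34 m s⁻¹

Pressure gradient: |∂P/∂n| = 600 Pa / 305000 m = 1.97×10⁻³ Pa/m
Geostrophic balance (pressure-gradient force = Coriolis force):
V_g = (1/(fρ)) |∂P/∂n| = 1.97×10⁻³ / (6.39×10⁻⁵ × 0.913) = 33.7 m/s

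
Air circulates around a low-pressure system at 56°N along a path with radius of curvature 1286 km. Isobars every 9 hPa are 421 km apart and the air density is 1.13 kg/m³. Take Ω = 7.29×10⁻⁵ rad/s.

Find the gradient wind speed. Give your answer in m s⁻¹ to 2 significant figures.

Coriolis parameter at 56°N:
f = 2Ω sin φ = 2 × 7.29×10⁻⁵ × sin 56° = 1.21×10⁻⁴ s⁻¹
Pressure gradient: |∂P/∂n| = 900 Pa / 421000 m = 2.14×10⁻³ Pa/m
Geostrophic speed: V_g = |∂P/∂n|/(fρ) = 2.14×10⁻³/(1.21×10⁻⁴ × 1.13) = 15.7 m/s
Around a low, centrifugal force acts outward with Coriolis, so pressure-gradient force balances both:
(1/ρ)|∂P/∂n| = fV + V²/R  →  V² + fR·V − fR·V_g = 0
With fR = 1.21×10⁻⁴ × 1286×10³ m = 155 m/s:
V = [−fR + √((fR)² + 4 fR V_g)]/2 = [−155 + √(155² + 4×155×15.7)]/2 = 14.3 m/s
Subgeostrophic (V < V_g = 15.7 m/s), as expected around a low.

14 m s⁻¹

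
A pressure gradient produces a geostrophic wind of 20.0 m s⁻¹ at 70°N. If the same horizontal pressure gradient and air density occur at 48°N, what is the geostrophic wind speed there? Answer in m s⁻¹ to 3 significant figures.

With the same pressure gradient and density, V_g ∝ 1/f ∝ 1/sin φ.
V₂ = V₁ · sin φ₁ / sin φ₂ = 20.0 × sin 70° / sin 48°
V₂ = 20.0 × 0.9397/0.7431 = 25.3 m s⁻¹

25.3 m s⁻¹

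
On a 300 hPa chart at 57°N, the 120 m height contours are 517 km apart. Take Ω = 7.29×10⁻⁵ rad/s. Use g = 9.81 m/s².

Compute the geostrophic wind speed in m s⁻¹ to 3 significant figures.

Coriolis parameter at 57°N:
f = 2Ω sin φ = 2 × 7.29×10⁻⁵ × sin 57° = 1.22×10⁻⁴ s⁻¹
Height gradient: |∂Z/∂n| = 120 m / 517000 m = 2.32×10⁻⁴
On a pressure surface, geostrophic balance gives V_g = (g/f)|∂Z/∂n|:
V_g = 9.81 × 2.32×10⁻⁴ / 1.22×10⁻⁴ = 18.6 m/s

18.6 m s⁻¹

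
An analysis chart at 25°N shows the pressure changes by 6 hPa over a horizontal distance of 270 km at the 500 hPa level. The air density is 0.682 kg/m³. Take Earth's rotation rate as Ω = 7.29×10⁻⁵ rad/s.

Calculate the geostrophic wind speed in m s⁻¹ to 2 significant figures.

Coriolis parameter at 25°N:
f = 2Ω sin φ = 2 × 7.29×10⁻⁵ × sin 25° = 6.16×10⁻⁵ s⁻¹
Pressure gradient: |∂P/∂n| = 600 Pa / 270000 m = 2.22×10⁻³ Pa/m
Geostrophic balance (pressure-gradient force = Coriolis force):
V_g = (1/(fρ)) |∂P/∂n| = 2.22×10⁻³ / (6.16×10⁻⁵ × 0.682) = 52.9 m/s

53 m s⁻¹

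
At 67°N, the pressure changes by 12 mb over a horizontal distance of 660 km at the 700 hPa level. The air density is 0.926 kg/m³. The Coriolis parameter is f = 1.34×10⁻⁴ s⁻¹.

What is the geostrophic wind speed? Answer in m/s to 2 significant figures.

Pressure gradient: |∂P/∂n| = 1200 Pa / 660000 m = 1.82×10⁻³ Pa/m
Geostrophic balance (pressure-gradient force = Coriolis force):
V_g = (1/(fρ)) |∂P/∂n| = 1.82×10⁻³ / (1.34×10⁻⁴ × 0.926) = 14.7 m/s

15 m/s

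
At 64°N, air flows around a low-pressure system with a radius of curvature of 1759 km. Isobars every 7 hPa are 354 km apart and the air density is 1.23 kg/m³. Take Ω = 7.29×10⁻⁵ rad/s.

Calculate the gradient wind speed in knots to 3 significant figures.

Coriolis parameter at 64°N:
f = 2Ω sin φ = 2 × 7.29×10⁻⁵ × sin 64° = 1.31×10⁻⁴ s⁻¹
Pressure gradient: |∂P/∂n| = 700 Pa / 354000 m = 1.98×10⁻³ Pa/m
Geostrophic speed: V_g = |∂P/∂n|/(fρ) = 1.98×10⁻³/(1.31×10⁻⁴ × 1.23) = 12.3 m/s
Around a low, centrifugal force acts outward with Coriolis, so pressure-gradient force balances both:
(1/ρ)|∂P/∂n| = fV + V²/R  →  V² + fR·V − fR·V_g = 0
With fR = 1.31×10⁻⁴ × 1759×10³ m = 231 m/s:
V = [−fR + √((fR)² + 4 fR V_g)]/2 = [−231 + √(231² + 4×231×12.3)]/2 = 11.7 m/s
Subgeostrophic (V < V_g = 12.3 m/s), as expected around a low.
Converting: 11.7 m/s × 1.944 = 22.7 knots

22.7 knots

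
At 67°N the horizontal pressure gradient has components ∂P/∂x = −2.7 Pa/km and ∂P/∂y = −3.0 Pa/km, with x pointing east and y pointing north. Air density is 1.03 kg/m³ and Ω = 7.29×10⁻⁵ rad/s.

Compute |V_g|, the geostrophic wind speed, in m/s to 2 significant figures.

Coriolis parameter at 67°N:
f = 2Ω sin φ = 2 × 7.29×10⁻⁵ × sin 67° = 1.34×10⁻⁴ s⁻¹
Component geostrophic relations (x east, y north):
u_g = −(1/(fρ)) ∂P/∂y,  v_g = (1/(fρ)) ∂P/∂x
u_g = −(−3.0×10⁻³)/(1.34×10⁻⁴ × 1.03) = 21.7 m/s;  v_g = (−2.7×10⁻³)/(1.34×10⁻⁴ × 1.03) = −19.5 m/s
|V_g| = √(u_g² + v_g²) = 29.2 m/s

29 m/s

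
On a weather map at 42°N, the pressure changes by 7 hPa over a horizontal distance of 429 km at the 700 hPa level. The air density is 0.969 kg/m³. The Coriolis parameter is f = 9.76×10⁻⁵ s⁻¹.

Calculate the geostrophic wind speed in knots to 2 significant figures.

Pressure gradient: |∂P/∂n| = 700 Pa / 429000 m = 1.63×10⁻³ Pa/m
Geostrophic balance (pressure-gradient force = Coriolis force):
V_g = (1/(fρ)) |∂P/∂n| = 1.63×10⁻³ / (9.76×10⁻⁵ × 0.969) = 17.3 m/s
Converting: 17.3 m/s × 1.944 = 34 knots

34 knots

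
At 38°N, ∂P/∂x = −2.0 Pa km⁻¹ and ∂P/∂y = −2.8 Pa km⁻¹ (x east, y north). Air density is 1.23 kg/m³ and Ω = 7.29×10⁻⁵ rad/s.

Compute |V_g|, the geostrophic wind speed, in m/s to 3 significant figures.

Coriolis parameter at 38°N:
f = 2Ω sin φ = 2 × 7.29×10⁻⁵ × sin 38° = 8.98×10⁻⁵ s⁻¹
Component geostrophic relations (x east, y north):
u_g = −(1/(fρ)) ∂P/∂y,  v_g = (1/(fρ)) ∂P/∂x
u_g = −(−2.8×10⁻³)/(8.98×10⁻⁵ × 1.23) = 25.4 m/s;  v_g = (−2.0×10⁻³)/(8.98×10⁻⁵ × 1.23) = −18.1 m/s
|V_g| = √(u_g² + v_g²) = 31.2 m/s

31.2 m/s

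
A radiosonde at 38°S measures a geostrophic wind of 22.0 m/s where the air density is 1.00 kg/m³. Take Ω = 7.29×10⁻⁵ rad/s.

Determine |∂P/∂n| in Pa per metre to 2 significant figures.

Coriolis parameter at 38°S:
f = 2Ω sin φ = 2 × 7.29×10⁻⁵ × sin 38° = 8.98×10⁻⁵ s⁻¹
Geostrophic balance rearranged: |∂P/∂n| = f ρ V_g
|∂P/∂n| = 8.98×10⁻⁵ × 1.00 × 22.0 = 1.97×10⁻³ Pa/m

2.0×10⁻³ Pa/m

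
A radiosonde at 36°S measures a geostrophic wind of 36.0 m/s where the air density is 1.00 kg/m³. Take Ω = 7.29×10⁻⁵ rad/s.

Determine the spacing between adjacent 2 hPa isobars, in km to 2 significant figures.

65 km

Coriolis parameter at 36°S:
f = 2Ω sin φ = 2 × 7.29×10⁻⁵ × sin 36° = 8.57×10⁻⁵ s⁻¹
Geostrophic balance rearranged: |∂P/∂n| = f ρ V_g
|∂P/∂n| = 8.57×10⁻⁵ × 1.00 × 36.0 = 3.09×10⁻³ Pa/m
Isobar spacing: Δn = ΔP/|∂P/∂n| = 200 Pa / 3.09×10⁻³ Pa/m = 64826 m ≈ 65 km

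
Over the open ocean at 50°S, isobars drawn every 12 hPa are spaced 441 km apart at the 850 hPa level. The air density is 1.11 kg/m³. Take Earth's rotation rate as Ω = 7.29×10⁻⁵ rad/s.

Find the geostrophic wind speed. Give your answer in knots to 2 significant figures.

Coriolis parameter at 50°S:
f = 2Ω sin φ = 2 × 7.29×10⁻⁵ × sin 50° = 1.12×10⁻⁴ s⁻¹
Pressure gradient: |∂P/∂n| = 1200 Pa / 441000 m = 2.72×10⁻³ Pa/m
Geostrophic balance (pressure-gradient force = Coriolis force):
V_g = (1/(fρ)) |∂P/∂n| = 2.72×10⁻³ / (1.12×10⁻⁴ × 1.11) = 21.9 m/s
Converting: 21.9 m/s × 1.944 = 43 knots

43 knots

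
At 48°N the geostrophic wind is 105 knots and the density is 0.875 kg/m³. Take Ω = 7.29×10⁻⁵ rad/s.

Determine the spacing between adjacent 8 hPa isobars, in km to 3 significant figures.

Coriolis parameter at 48°N:
f = 2Ω sin φ = 2 × 7.29×10⁻⁵ × sin 48° = 1.08×10⁻⁴ s⁻¹
Wind speed in SI: 105 knots = 54.0 m/s
Geostrophic balance rearranged: |∂P/∂n| = f ρ V_g
|∂P/∂n| = 1.08×10⁻⁴ × 0.875 × 54.0 = 5.12×10⁻³ Pa/m
Isobar spacing: Δn = ΔP/|∂P/∂n| = 800 Pa / 5.12×10⁻³ Pa/m = 156215 m ≈ 156 km

156 km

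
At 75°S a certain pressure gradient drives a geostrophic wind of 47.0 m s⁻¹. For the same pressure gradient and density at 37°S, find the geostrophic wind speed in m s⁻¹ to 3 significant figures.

75.4 m s⁻¹

With the same pressure gradient and density, V_g ∝ 1/f ∝ 1/sin φ.
V₂ = V₁ · sin φ₁ / sin φ₂ = 47.0 × sin 75° / sin 37°
V₂ = 47.0 × 0.9659/0.6018 = 75.4 m s⁻¹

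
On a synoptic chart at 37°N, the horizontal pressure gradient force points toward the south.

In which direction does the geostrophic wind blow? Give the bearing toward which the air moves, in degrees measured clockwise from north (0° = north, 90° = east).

The pressure-gradient force points toward the south (bearing 180°).
Geostrophic balance: in the Northern Hemisphere the Coriolis force deflects motion to the right, so the geostrophic wind blows 90° to the right of the pressure-gradient force (low pressure on the left).
Rotating 180° by 90° clockwise gives 270° — the wind blows toward the west.

270°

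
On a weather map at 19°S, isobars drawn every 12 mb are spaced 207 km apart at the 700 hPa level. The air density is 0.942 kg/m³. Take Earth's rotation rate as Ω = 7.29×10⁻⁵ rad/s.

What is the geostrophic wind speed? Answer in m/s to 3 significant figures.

Coriolis parameter at 19°S:
f = 2Ω sin φ = 2 × 7.29×10⁻⁵ × sin 19° = 4.75×10⁻⁵ s⁻¹
Pressure gradient: |∂P/∂n| = 1200 Pa / 207000 m = 5.80×10⁻³ Pa/m
Geostrophic balance (pressure-gradient force = Coriolis force):
V_g = (1/(fρ)) |∂P/∂n| = 5.80×10⁻³ / (4.75×10⁻⁵ × 0.942) = 130 m/s

130 m/s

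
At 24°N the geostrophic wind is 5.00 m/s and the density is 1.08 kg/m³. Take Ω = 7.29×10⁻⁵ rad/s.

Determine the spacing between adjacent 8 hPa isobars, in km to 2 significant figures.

2500 km

Coriolis parameter at 24°N:
f = 2Ω sin φ = 2 × 7.29×10⁻⁵ × sin 24° = 5.93×10⁻⁵ s⁻¹
Geostrophic balance rearranged: |∂P/∂n| = f ρ V_g
|∂P/∂n| = 5.93×10⁻⁵ × 1.08 × 5.00 = 3.20×10⁻⁴ Pa/m
Isobar spacing: Δn = ΔP/|∂P/∂n| = 800 Pa / 3.20×10⁻⁴ Pa/m = 2498190 m ≈ 2500 km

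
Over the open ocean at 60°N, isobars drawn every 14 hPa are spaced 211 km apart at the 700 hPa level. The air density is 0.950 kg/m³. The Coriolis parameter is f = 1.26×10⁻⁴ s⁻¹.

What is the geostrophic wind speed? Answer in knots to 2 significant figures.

Pressure gradient: |∂P/∂n| = 1400 Pa / 211000 m = 6.64×10⁻³ Pa/m
Geostrophic balance (pressure-gradient force = Coriolis force):
V_g = (1/(fρ)) |∂P/∂n| = 6.64×10⁻³ / (1.26×10⁻⁴ × 0.950) = 55.4 m/s
Converting: 55.4 m/s × 1.944 = 110 knots

110 knots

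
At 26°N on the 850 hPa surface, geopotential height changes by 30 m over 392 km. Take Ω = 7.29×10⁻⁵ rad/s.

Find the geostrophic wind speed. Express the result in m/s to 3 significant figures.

Coriolis parameter at 26°N:
f = 2Ω sin φ = 2 × 7.29×10⁻⁵ × sin 26° = 6.39×10⁻⁵ s⁻¹
Height gradient: |∂Z/∂n| = 30 m / 392000 m = 7.65×10⁻⁵
On a pressure surface, geostrophic balance gives V_g = (g/f)|∂Z/∂n|:
V_g = 9.81 × 7.65×10⁻⁵ / 6.39×10⁻⁵ = 11.7 m/s

11.7 m/s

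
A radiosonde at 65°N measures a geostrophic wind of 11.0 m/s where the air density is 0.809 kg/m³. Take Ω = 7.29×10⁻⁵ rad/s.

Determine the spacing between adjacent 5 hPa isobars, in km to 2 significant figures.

430 km

Coriolis parameter at 65°N:
f = 2Ω sin φ = 2 × 7.29×10⁻⁵ × sin 65° = 1.32×10⁻⁴ s⁻¹
Geostrophic balance rearranged: |∂P/∂n| = f ρ V_g
|∂P/∂n| = 1.32×10⁻⁴ × 0.809 × 11.0 = 1.18×10⁻³ Pa/m
Isobar spacing: Δn = ΔP/|∂P/∂n| = 500 Pa / 1.18×10⁻³ Pa/m = 425202 m ≈ 430 km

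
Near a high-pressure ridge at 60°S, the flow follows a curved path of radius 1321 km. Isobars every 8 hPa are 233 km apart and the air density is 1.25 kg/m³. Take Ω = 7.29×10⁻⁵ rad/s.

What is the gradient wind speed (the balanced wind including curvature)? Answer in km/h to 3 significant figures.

Coriolis parameter at 60°S:
f = 2Ω sin φ = 2 × 7.29×10⁻⁵ × sin 60° = 1.26×10⁻⁴ s⁻¹
Pressure gradient: |∂P/∂n| = 800 Pa / 233000 m = 3.43×10⁻³ Pa/m
Geostrophic speed: V_g = |∂P/∂n|/(fρ) = 3.43×10⁻³/(1.26×10⁻⁴ × 1.25) = 21.8 m/s
Around a high, pressure-gradient force acts outward with centrifugal, so Coriolis balances both:
fV = (1/ρ)|∂P/∂n| + V²/R  →  V² − fR·V + fR·V_g = 0
With fR = 1.26×10⁻⁴ × 1321×10³ m = 167 m/s:
V = [fR − √((fR)² − 4 fR V_g)]/2 = [167 − √(167² − 4×167×21.8)]/2 = 25.7 m/s
Supergeostrophic (V > V_g = 21.8 m/s), as expected around a high.
Converting: 25.7 m/s × 3.6 = 92.6 km/h

92.6 km/h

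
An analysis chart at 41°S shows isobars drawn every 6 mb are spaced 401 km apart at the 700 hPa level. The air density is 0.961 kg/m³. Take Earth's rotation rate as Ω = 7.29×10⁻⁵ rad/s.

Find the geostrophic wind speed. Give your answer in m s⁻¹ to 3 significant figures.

Coriolis parameter at 41°S:
f = 2Ω sin φ = 2 × 7.29×10⁻⁵ × sin 41° = 9.57×10⁻⁵ s⁻¹
Pressure gradient: |∂P/∂n| = 600 Pa / 401000 m = 1.50×10⁻³ Pa/m
Geostrophic balance (pressure-gradient force = Coriolis force):
V_g = (1/(fρ)) |∂P/∂n| = 1.50×10⁻³ / (9.57×10⁻⁵ × 0.961) = 16.3 m/s

16.3 m s⁻¹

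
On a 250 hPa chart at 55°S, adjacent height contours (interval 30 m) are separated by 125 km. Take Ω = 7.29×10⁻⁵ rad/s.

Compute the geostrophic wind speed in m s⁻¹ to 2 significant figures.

Coriolis parameter at 55°S:
f = 2Ω sin φ = 2 × 7.29×10⁻⁵ × sin 55° = 1.19×10⁻⁴ s⁻¹
Height gradient: |∂Z/∂n| = 30 m / 125000 m = 2.40×10⁻⁴
On a pressure surface, geostrophic balance gives V_g = (g/f)|∂Z/∂n|:
V_g = 9.81 × 2.40×10⁻⁴ / 1.19×10⁻⁴ = 19.7 m/s

20 m s⁻¹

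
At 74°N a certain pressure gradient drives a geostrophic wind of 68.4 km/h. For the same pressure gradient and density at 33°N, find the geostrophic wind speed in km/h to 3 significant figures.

121 km/h

With the same pressure gradient and density, V_g ∝ 1/f ∝ 1/sin φ.
V₂ = V₁ · sin φ₁ / sin φ₂ = 68.4 × sin 74° / sin 33°
V₂ = 68.4 × 0.9613/0.5446 = 121 km/h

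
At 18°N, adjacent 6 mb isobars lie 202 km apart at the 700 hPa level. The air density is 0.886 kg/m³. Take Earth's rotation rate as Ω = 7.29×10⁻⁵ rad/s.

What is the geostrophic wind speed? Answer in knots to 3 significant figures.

Coriolis parameter at 18°N:
f = 2Ω sin φ = 2 × 7.29×10⁻⁵ × sin 18° = 4.51×10⁻⁵ s⁻¹
Pressure gradient: |∂P/∂n| = 600 Pa / 202000 m = 2.97×10⁻³ Pa/m
Geostrophic balance (pressure-gradient force = Coriolis force):
V_g = (1/(fρ)) |∂P/∂n| = 2.97×10⁻³ / (4.51×10⁻⁵ × 0.886) = 74.4 m/s
Converting: 74.4 m/s × 1.944 = 145 knots

145 knots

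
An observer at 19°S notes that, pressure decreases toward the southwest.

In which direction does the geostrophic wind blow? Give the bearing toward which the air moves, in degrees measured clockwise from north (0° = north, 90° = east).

The pressure-gradient force points toward the southwest (bearing 225°).
Geostrophic balance: in the Southern Hemisphere the Coriolis force deflects motion to the left, so the geostrophic wind blows 90° to the left of the pressure-gradient force (low pressure on the right).
Rotating 225° by 90° counterclockwise gives 135° — the wind blows toward the southeast.

135°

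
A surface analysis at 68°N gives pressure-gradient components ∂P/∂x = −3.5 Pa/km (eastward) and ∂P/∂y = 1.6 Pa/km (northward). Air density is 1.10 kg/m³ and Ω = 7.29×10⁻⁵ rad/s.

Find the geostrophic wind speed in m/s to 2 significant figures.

Coriolis parameter at 68°N:
f = 2Ω sin φ = 2 × 7.29×10⁻⁵ × sin 68° = 1.35×10⁻⁴ s⁻¹
Component geostrophic relations (x east, y north):
u_g = −(1/(fρ)) ∂P/∂y,  v_g = (1/(fρ)) ∂P/∂x
u_g = −(1.6×10⁻³)/(1.35×10⁻⁴ × 1.10) = −10.8 m/s;  v_g = (−3.5×10⁻³)/(1.35×10⁻⁴ × 1.10) = −23.5 m/s
|V_g| = √(u_g² + v_g²) = 25.9 m/s

26 m/s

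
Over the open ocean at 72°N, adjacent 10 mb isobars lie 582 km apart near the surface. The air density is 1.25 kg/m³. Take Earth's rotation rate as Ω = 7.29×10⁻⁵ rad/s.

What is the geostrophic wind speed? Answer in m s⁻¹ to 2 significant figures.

9.9 m s⁻¹

Coriolis parameter at 72°N:
f = 2Ω sin φ = 2 × 7.29×10⁻⁵ × sin 72° = 1.39×10⁻⁴ s⁻¹
Pressure gradient: |∂P/∂n| = 1000 Pa / 582000 m = 1.72×10⁻³ Pa/m
Geostrophic balance (pressure-gradient force = Coriolis force):
V_g = (1/(fρ)) |∂P/∂n| = 1.72×10⁻³ / (1.39×10⁻⁴ × 1.25) = 9.91 m/s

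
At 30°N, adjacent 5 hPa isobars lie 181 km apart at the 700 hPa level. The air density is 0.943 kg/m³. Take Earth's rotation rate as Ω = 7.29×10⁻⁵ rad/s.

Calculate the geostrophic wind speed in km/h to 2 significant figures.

140 km/h

Coriolis parameter at 30°N:
f = 2Ω sin φ = 2 × 7.29×10⁻⁵ × sin 30° = 7.29×10⁻⁵ s⁻¹
Pressure gradient: |∂P/∂n| = 500 Pa / 181000 m = 2.76×10⁻³ Pa/m
Geostrophic balance (pressure-gradient force = Coriolis force):
V_g = (1/(fρ)) |∂P/∂n| = 2.76×10⁻³ / (7.29×10⁻⁵ × 0.943) = 40.2 m/s
Converting: 40.2 m/s × 3.6 = 140 km/h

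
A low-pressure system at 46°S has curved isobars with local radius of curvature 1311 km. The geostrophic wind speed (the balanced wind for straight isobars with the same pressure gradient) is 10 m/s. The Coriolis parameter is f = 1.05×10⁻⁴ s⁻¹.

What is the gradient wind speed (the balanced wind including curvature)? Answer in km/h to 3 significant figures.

33.7 km/h

Around a low, centrifugal force acts outward with Coriolis, so pressure-gradient force balances both:
(1/ρ)|∂P/∂n| = fV + V²/R  →  V² + fR·V − fR·V_g = 0
With fR = 1.05×10⁻⁴ × 1311×10³ m = 138 m/s:
V = [−fR + √((fR)² + 4 fR V_g)]/2 = [−138 + √(138² + 4×138×10)]/2 = 9.36 m/s
Subgeostrophic (V < V_g = 10 m/s), as expected around a low.
Converting: 9.36 m/s × 3.6 = 33.7 km/h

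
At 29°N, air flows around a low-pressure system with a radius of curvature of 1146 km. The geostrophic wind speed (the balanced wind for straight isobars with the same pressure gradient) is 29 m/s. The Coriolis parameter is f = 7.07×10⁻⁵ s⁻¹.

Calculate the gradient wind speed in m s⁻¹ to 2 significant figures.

23 m s⁻¹

Around a low, centrifugal force acts outward with Coriolis, so pressure-gradient force balances both:
(1/ρ)|∂P/∂n| = fV + V²/R  →  V² + fR·V − fR·V_g = 0
With fR = 7.07×10⁻⁵ × 1146×10³ m = 81.0 m/s:
V = [−fR + √((fR)² + 4 fR V_g)]/2 = [−81.0 + √(81.0² + 4×81.0×29)]/2 = 22.7 m/s
Subgeostrophic (V < V_g = 29 m/s), as expected around a low.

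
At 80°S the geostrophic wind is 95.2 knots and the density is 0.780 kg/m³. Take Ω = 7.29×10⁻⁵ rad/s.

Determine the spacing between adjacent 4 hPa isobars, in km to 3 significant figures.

72.9 km

Coriolis parameter at 80°S:
f = 2Ω sin φ = 2 × 7.29×10⁻⁵ × sin 80° = 1.44×10⁻⁴ s⁻¹
Wind speed in SI: 95.2 knots = 49.0 m/s
Geostrophic balance rearranged: |∂P/∂n| = f ρ V_g
|∂P/∂n| = 1.44×10⁻⁴ × 0.780 × 49.0 = 5.49×10⁻³ Pa/m
Isobar spacing: Δn = ΔP/|∂P/∂n| = 400 Pa / 5.49×10⁻³ Pa/m = 72926 m ≈ 72.9 km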